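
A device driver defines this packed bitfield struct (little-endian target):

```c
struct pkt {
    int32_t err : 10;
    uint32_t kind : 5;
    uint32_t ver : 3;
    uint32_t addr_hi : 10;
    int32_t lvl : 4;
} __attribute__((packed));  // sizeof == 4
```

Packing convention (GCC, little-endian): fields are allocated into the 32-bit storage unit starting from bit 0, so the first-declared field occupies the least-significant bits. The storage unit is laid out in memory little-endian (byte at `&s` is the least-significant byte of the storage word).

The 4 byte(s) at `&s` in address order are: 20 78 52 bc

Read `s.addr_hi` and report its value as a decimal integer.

[0]=0x20 [1]=0x78 [2]=0x52 [3]=0xbc (little-endian) → word 0xbc527820
err:10 @ bit 0 → (0xbc527820>>0)&0x3ff = 0x20
kind:5 @ bit 10 → (0xbc527820>>10)&0x1f = 0x1e
ver:3 @ bit 15 → (0xbc527820>>15)&0x7 = 0x4
addr_hi:10 @ bit 18 → (0xbc527820>>18)&0x3ff = 0x314  ←
lvl:4 @ bit 28 → (0xbc527820>>28)&0xf = 0xb

788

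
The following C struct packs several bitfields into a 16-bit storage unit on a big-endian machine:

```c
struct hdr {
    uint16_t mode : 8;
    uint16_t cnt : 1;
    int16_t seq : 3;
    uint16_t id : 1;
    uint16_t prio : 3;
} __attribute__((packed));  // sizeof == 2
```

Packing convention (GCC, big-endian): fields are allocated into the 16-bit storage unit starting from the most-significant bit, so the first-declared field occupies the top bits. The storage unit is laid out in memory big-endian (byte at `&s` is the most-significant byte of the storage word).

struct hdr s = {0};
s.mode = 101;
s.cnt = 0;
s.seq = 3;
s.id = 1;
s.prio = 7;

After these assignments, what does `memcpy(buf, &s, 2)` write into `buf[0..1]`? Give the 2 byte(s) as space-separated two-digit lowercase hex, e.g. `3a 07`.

65 3f

mode:8 = 101 → 0x65 << 8 → word 0x6500
cnt:1 = 0 → 0x0 << 7 → word 0x6500
seq:3 = 3 → 0x3 << 4 → word 0x6530
id:1 = 1 → 0x1 << 3 → word 0x6538
prio:3 = 7 → 0x7 << 0 → word 0x653f
word = 0x653f → big-endian bytes:
  [0]=0x65  [1]=0x3f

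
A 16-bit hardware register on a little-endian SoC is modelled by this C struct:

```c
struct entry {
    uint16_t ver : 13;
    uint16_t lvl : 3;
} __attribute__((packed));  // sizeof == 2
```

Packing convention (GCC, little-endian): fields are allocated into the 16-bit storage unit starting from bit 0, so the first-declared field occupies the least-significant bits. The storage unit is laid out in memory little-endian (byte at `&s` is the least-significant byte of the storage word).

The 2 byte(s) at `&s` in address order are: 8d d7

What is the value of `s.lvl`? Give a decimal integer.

6

[0]=0x8d [1]=0xd7 (little-endian) → word 0xd78d
ver:13 @ bit 0 → (0xd78d>>0)&0x1fff = 0x178d
lvl:3 @ bit 13 → (0xd78d>>13)&0x7 = 0x6  ←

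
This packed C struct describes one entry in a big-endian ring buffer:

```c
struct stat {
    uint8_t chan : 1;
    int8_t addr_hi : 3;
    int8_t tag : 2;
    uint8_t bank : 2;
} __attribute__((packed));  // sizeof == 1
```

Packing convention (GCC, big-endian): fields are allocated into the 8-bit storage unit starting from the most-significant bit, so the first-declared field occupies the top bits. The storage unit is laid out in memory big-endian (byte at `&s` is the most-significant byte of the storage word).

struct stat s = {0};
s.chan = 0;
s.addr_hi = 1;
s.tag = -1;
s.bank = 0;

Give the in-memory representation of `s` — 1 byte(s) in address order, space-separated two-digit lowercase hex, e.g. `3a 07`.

[7+:1] chan=0 & 0x1 = 0x0; word=0x00
[4+:3] addr_hi=1 & 0x7 = 0x1; word=0x10
[2+:2] tag=-1 & 0x3 = 0x3; word=0x1c
[0+:2] bank=0 & 0x3 = 0x0; word=0x1c
word = 0x1c → big-endian bytes:
  [0]=0x1c

1c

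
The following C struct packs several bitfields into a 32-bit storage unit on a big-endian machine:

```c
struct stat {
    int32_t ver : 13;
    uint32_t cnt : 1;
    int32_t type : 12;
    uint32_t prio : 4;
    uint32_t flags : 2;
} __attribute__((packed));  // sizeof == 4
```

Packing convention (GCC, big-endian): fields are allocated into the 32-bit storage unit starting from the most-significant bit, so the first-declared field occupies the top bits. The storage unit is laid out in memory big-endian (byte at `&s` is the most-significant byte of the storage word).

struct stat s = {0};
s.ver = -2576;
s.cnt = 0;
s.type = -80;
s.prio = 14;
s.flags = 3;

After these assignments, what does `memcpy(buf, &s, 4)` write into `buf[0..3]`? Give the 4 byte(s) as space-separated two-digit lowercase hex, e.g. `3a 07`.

af 83 ec 3b

ver:13 = -2576 → 0x15f0 << 19 → word 0xaf800000
cnt:1 = 0 → 0x0 << 18 → word 0xaf800000
type:12 = -80 → 0xfb0 << 6 → word 0xaf83ec00
prio:4 = 14 → 0xe << 2 → word 0xaf83ec38
flags:2 = 3 → 0x3 << 0 → word 0xaf83ec3b
word = 0xaf83ec3b → big-endian bytes:
  [0]=0xaf  [1]=0x83  [2]=0xec  [3]=0x3b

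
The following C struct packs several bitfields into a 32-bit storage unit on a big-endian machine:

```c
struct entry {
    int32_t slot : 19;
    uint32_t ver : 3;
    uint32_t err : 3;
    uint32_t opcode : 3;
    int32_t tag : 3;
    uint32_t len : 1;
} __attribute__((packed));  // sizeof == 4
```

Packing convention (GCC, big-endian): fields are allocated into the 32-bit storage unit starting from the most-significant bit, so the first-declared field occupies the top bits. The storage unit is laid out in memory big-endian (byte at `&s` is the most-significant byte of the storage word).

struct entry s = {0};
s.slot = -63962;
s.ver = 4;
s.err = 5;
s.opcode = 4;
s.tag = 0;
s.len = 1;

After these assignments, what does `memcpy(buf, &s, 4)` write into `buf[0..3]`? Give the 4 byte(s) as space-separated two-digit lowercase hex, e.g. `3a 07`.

slot (19b) val=-63962 bits=0x70626 at bit 13: 0xe0c4c000
ver (3b) val=4 bits=0x4 at bit 10: 0xe0c4d000
err (3b) val=5 bits=0x5 at bit 7: 0xe0c4d280
opcode (3b) val=4 bits=0x4 at bit 4: 0xe0c4d2c0
tag (3b) val=0 bits=0x0 at bit 1: 0xe0c4d2c0
len (1b) val=1 bits=0x1 at bit 0: 0xe0c4d2c1
word = 0xe0c4d2c1 → big-endian bytes:
  [0]=0xe0  [1]=0xc4  [2]=0xd2  [3]=0xc1

e0 c4 d2 c1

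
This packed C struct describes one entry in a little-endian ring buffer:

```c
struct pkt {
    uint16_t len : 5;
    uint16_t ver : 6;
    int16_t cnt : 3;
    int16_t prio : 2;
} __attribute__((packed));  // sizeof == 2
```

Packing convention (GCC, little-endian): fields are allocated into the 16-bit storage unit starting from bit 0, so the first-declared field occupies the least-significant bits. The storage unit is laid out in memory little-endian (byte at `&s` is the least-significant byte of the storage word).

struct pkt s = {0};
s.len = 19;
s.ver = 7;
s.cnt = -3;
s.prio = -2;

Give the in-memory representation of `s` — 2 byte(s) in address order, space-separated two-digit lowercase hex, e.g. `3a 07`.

f3 a8

[0+:5] len=19 & 0x1f = 0x13; word=0x0013
[5+:6] ver=7 & 0x3f = 0x7; word=0x00f3
[11+:3] cnt=-3 & 0x7 = 0x5; word=0x28f3
[14+:2] prio=-2 & 0x3 = 0x2; word=0xa8f3
word = 0xa8f3 → little-endian bytes:
  [0]=0xf3  [1]=0xa8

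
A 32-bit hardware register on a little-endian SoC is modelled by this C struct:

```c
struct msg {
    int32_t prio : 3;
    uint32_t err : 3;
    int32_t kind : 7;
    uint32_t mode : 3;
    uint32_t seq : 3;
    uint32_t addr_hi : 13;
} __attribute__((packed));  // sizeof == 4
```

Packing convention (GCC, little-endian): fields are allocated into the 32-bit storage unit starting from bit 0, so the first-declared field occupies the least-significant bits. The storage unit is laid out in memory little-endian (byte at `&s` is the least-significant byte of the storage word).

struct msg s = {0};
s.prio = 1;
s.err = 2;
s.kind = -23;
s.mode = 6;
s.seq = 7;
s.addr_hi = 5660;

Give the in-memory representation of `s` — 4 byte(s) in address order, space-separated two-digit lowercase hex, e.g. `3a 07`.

[0+:3] prio=1 & 0x7 = 0x1; word=0x00000001
[3+:3] err=2 & 0x7 = 0x2; word=0x00000011
[6+:7] kind=-23 & 0x7f = 0x69; word=0x00001a51
[13+:3] mode=6 & 0x7 = 0x6; word=0x0000da51
[16+:3] seq=7 & 0x7 = 0x7; word=0x0007da51
[19+:13] addr_hi=5660 & 0x1fff = 0x161c; word=0xb0e7da51
word = 0xb0e7da51 → little-endian bytes:
  [0]=0x51  [1]=0xda  [2]=0xe7  [3]=0xb0

51 da e7 b0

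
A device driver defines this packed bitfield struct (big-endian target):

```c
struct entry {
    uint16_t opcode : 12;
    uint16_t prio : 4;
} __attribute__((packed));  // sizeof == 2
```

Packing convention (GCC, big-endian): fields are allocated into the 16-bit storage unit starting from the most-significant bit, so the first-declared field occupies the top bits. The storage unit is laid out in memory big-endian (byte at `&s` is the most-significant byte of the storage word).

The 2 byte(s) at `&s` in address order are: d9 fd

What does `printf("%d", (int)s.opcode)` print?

[0]=0xd9 [1]=0xfd (big-endian) → word 0xd9fd
opcode:12 @ bit 4 → (0xd9fd>>4)&0xfff = 0xd9f  ←
prio:4 @ bit 0 → (0xd9fd>>0)&0xf = 0xd

3487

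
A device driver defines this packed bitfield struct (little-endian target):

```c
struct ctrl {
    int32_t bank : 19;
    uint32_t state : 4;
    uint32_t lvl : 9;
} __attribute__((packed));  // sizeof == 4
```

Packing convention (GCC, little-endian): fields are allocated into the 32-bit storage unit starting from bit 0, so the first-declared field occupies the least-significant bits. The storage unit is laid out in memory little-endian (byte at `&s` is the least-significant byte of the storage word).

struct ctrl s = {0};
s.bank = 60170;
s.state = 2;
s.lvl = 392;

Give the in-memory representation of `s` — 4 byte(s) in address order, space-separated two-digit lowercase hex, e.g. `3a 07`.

0a eb 10 c4

[0+:19] bank=60170 & 0x7ffff = 0xeb0a; word=0x0000eb0a
[19+:4] state=2 & 0xf = 0x2; word=0x0010eb0a
[23+:9] lvl=392 & 0x1ff = 0x188; word=0xc410eb0a
word = 0xc410eb0a → little-endian bytes:
  [0]=0x0a  [1]=0xeb  [2]=0x10  [3]=0xc4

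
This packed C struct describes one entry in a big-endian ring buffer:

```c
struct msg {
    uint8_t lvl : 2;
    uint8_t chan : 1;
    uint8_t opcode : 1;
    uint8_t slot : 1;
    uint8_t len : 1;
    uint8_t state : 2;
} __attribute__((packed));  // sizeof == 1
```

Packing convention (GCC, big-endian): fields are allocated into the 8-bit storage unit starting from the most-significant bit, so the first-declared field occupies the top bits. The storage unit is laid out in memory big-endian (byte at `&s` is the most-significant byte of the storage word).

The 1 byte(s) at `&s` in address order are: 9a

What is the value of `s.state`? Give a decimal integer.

2

[0]=0x9a (big-endian) → word 0x9a
lvl:2 @ bit 6 → (0x9a>>6)&0x3 = 0x2
chan:1 @ bit 5 → (0x9a>>5)&0x1 = 0x0
opcode:1 @ bit 4 → (0x9a>>4)&0x1 = 0x1
slot:1 @ bit 3 → (0x9a>>3)&0x1 = 0x1
len:1 @ bit 2 → (0x9a>>2)&0x1 = 0x0
state:2 @ bit 0 → (0x9a>>0)&0x3 = 0x2  ←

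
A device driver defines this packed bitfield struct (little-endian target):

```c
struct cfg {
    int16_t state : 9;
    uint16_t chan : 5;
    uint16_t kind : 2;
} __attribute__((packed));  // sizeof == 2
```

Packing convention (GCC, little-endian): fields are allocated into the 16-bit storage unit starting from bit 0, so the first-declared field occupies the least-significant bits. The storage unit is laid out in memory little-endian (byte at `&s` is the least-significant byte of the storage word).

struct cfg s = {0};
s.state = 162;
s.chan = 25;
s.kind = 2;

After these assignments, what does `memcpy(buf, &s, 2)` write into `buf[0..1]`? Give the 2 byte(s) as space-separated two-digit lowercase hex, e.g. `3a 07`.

state:9 = 162 → 0xa2 << 0 → word 0x00a2
chan:5 = 25 → 0x19 << 9 → word 0x32a2
kind:2 = 2 → 0x2 << 14 → word 0xb2a2
word = 0xb2a2 → little-endian bytes:
  [0]=0xa2  [1]=0xb2

a2 b2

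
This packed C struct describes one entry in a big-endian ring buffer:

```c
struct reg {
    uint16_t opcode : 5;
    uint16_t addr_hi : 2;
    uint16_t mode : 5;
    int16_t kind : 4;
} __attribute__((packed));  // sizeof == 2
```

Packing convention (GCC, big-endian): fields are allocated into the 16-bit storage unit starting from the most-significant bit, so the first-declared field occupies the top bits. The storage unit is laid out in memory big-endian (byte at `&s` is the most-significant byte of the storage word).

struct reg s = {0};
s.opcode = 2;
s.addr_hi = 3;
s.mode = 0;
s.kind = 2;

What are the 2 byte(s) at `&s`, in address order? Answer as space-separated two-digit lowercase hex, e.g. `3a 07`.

16 02

opcode:5 = 2 → 0x2 << 11 → word 0x1000
addr_hi:2 = 3 → 0x3 << 9 → word 0x1600
mode:5 = 0 → 0x0 << 4 → word 0x1600
kind:4 = 2 → 0x2 << 0 → word 0x1602
word = 0x1602 → big-endian bytes:
  [0]=0x16  [1]=0x02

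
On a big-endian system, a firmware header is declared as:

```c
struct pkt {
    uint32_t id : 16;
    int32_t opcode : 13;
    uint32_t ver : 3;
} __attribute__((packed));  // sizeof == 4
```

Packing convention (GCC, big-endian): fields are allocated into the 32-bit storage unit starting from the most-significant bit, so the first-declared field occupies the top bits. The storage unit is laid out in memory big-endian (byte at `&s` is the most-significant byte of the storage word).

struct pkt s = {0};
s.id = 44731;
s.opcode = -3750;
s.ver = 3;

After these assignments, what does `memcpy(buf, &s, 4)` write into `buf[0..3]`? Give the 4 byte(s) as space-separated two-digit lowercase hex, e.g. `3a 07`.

ae bb 8a d3

[16+:16] id=44731 & 0xffff = 0xaebb; word=0xaebb0000
[3+:13] opcode=-3750 & 0x1fff = 0x115a; word=0xaebb8ad0
[0+:3] ver=3 & 0x7 = 0x3; word=0xaebb8ad3
word = 0xaebb8ad3 → big-endian bytes:
  [0]=0xae  [1]=0xbb  [2]=0x8a  [3]=0xd3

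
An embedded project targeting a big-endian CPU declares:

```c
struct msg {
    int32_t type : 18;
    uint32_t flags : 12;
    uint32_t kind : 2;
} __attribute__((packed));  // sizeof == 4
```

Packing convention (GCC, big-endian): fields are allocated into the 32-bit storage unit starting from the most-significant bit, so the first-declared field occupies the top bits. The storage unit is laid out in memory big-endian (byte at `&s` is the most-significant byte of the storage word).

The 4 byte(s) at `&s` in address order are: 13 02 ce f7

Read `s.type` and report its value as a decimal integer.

[0]=0x13 [1]=0x02 [2]=0xce [3]=0xf7 (big-endian) → word 0x1302cef7
type:18 @ bit 14 → (0x1302cef7>>14)&0x3ffff = 0x4c0b  ←
flags:12 @ bit 2 → (0x1302cef7>>2)&0xfff = 0x3bd
kind:2 @ bit 0 → (0x1302cef7>>0)&0x3 = 0x3
type signed 18b, MSB=0: value = 19467

19467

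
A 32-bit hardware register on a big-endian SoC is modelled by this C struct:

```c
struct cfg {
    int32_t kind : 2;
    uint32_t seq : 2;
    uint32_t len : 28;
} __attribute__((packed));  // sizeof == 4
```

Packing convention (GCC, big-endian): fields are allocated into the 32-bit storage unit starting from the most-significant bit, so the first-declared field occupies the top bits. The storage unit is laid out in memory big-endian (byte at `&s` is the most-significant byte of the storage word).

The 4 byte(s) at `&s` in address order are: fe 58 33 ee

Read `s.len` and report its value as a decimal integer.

240661486

[0]=0xfe [1]=0x58 [2]=0x33 [3]=0xee (big-endian) → word 0xfe5833ee
kind:2 @ bit 30 → (0xfe5833ee>>30)&0x3 = 0x3
seq:2 @ bit 28 → (0xfe5833ee>>28)&0x3 = 0x3
len:28 @ bit 0 → (0xfe5833ee>>0)&0xfffffff = 0xe5833ee  ←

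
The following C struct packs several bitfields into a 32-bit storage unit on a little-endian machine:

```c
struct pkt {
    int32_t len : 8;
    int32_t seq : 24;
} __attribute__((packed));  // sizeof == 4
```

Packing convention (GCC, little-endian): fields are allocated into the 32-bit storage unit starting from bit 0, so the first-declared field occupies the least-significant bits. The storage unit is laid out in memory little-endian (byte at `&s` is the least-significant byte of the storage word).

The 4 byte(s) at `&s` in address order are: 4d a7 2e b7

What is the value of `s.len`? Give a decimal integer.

77

[0]=0x4d [1]=0xa7 [2]=0x2e [3]=0xb7 (little-endian) → word 0xb72ea74d
len:8 @ bit 0 → (0xb72ea74d>>0)&0xff = 0x4d  ←
seq:24 @ bit 8 → (0xb72ea74d>>8)&0xffffff = 0xb72ea7
len signed 8b, MSB=0: value = 77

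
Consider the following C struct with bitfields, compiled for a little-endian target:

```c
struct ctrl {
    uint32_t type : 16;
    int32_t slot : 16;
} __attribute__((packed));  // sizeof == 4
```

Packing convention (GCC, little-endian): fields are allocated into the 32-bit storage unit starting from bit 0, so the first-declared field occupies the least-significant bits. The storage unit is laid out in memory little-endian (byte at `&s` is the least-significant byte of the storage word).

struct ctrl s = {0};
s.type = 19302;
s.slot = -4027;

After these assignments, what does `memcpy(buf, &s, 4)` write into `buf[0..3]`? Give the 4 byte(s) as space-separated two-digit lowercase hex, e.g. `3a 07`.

type (16b) val=19302 bits=0x4b66 at bit 0: 0x00004b66
slot (16b) val=-4027 bits=0xf045 at bit 16: 0xf0454b66
word = 0xf0454b66 → little-endian bytes:
  [0]=0x66  [1]=0x4b  [2]=0x45  [3]=0xf0

66 4b 45 f0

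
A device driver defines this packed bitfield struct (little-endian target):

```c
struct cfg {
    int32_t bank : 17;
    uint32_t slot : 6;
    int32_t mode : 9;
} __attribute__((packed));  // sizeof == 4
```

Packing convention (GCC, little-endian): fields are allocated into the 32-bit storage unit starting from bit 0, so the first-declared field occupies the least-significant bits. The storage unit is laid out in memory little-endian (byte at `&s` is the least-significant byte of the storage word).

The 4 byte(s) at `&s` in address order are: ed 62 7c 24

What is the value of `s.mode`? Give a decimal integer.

[0]=0xed [1]=0x62 [2]=0x7c [3]=0x24 (little-endian) → word 0x247c62ed
bank [0+:17] = (word>>0) & 0x1ffff = 25325
slot [17+:6] = (word>>17) & 0x3f = 62
mode [23+:9] = (word>>23) & 0x1ff = 72  ←
mode signed 9b, MSB=0: value = 72

72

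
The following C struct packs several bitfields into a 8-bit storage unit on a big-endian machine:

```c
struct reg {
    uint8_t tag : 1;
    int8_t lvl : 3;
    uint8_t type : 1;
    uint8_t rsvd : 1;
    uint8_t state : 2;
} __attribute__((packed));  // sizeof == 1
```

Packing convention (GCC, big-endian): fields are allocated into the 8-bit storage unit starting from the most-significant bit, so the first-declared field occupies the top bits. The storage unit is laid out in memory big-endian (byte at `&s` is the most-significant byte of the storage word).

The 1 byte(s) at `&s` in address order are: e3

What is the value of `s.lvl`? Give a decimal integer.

-2

[0]=0xe3 (big-endian) → word 0xe3
tag:1 @ bit 7 → (0xe3>>7)&0x1 = 0x1
lvl:3 @ bit 4 → (0xe3>>4)&0x7 = 0x6  ←
type:1 @ bit 3 → (0xe3>>3)&0x1 = 0x0
rsvd:1 @ bit 2 → (0xe3>>2)&0x1 = 0x0
state:2 @ bit 0 → (0xe3>>0)&0x3 = 0x3
lvl signed 3b, MSB=1: 6 - 8 = -2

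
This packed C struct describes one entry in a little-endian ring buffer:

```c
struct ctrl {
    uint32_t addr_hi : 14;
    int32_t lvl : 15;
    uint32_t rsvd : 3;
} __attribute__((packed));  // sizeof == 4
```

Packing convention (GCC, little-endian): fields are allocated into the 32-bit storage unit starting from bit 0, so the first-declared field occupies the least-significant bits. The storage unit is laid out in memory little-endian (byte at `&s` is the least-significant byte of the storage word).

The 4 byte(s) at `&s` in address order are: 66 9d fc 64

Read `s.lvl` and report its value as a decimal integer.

[0]=0x66 [1]=0x9d [2]=0xfc [3]=0x64 (little-endian) → word 0x64fc9d66
addr_hi [0+:14] = (word>>0) & 0x3fff = 7526
lvl [14+:15] = (word>>14) & 0x7fff = 5106  ←
rsvd [29+:3] = (word>>29) & 0x7 = 3
lvl signed 15b, MSB=0: value = 5106

5106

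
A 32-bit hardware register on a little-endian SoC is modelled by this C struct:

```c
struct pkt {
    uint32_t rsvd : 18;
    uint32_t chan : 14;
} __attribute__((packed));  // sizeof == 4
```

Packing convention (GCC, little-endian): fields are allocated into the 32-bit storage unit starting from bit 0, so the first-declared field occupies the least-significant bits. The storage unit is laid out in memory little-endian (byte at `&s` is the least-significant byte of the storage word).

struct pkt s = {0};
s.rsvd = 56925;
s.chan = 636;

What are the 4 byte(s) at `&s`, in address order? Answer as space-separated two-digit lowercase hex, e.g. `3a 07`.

rsvd:18 = 56925 → 0xde5d << 0 → word 0x0000de5d
chan:14 = 636 → 0x27c << 18 → word 0x09f0de5d
word = 0x09f0de5d → little-endian bytes:
  [0]=0x5d  [1]=0xde  [2]=0xf0  [3]=0x09

5d de f0 09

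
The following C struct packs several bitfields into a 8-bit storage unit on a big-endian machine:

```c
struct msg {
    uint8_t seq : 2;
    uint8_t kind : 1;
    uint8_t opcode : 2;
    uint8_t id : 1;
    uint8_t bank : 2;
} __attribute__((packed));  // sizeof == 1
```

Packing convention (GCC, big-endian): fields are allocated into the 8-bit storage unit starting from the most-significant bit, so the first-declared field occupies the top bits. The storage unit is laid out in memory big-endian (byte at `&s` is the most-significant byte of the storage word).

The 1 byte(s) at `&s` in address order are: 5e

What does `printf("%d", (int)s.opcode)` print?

3

[0]=0x5e (big-endian) → word 0x5e
seq:2 @ bit 6 → (0x5e>>6)&0x3 = 0x1
kind:1 @ bit 5 → (0x5e>>5)&0x1 = 0x0
opcode:2 @ bit 3 → (0x5e>>3)&0x3 = 0x3  ←
id:1 @ bit 2 → (0x5e>>2)&0x1 = 0x1
bank:2 @ bit 0 → (0x5e>>0)&0x3 = 0x2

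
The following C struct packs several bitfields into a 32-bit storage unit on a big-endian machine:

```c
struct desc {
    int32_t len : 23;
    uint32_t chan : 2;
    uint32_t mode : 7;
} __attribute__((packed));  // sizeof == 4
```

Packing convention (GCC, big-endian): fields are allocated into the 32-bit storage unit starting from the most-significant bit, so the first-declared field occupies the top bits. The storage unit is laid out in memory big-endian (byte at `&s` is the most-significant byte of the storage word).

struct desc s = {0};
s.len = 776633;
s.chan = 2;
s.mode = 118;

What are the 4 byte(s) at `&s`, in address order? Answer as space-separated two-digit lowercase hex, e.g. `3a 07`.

len (23b) val=776633 bits=0xbd9b9 at bit 9: 0x17b37200
chan (2b) val=2 bits=0x2 at bit 7: 0x17b37300
mode (7b) val=118 bits=0x76 at bit 0: 0x17b37376
word = 0x17b37376 → big-endian bytes:
  [0]=0x17  [1]=0xb3  [2]=0x73  [3]=0x76

17 b3 73 76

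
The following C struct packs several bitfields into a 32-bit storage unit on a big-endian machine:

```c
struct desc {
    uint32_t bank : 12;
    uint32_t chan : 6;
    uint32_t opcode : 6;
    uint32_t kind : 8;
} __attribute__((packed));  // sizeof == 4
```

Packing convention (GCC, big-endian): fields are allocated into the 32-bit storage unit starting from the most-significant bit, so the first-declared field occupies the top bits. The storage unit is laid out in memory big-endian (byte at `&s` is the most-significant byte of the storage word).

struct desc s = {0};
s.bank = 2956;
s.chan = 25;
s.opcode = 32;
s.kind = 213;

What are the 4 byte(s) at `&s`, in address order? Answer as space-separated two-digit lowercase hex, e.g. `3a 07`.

[20+:12] bank=2956 & 0xfff = 0xb8c; word=0xb8c00000
[14+:6] chan=25 & 0x3f = 0x19; word=0xb8c64000
[8+:6] opcode=32 & 0x3f = 0x20; word=0xb8c66000
[0+:8] kind=213 & 0xff = 0xd5; word=0xb8c660d5
word = 0xb8c660d5 → big-endian bytes:
  [0]=0xb8  [1]=0xc6  [2]=0x60  [3]=0xd5

b8 c6 60 d5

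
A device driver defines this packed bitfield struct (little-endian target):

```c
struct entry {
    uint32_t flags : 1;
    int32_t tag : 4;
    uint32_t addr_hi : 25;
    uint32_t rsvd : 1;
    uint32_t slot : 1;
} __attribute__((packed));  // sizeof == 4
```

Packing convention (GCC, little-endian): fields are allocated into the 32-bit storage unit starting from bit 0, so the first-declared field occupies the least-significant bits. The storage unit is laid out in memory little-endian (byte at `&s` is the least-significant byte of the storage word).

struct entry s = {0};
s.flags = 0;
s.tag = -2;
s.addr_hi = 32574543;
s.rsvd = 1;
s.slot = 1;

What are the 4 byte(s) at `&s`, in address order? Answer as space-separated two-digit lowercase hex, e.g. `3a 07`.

fc 89 21 fe

flags:1 = 0 → 0x0 << 0 → word 0x00000000
tag:4 = -2 → 0xe << 1 → word 0x0000001c
addr_hi:25 = 32574543 → 0x1f10c4f << 5 → word 0x3e2189fc
rsvd:1 = 1 → 0x1 << 30 → word 0x7e2189fc
slot:1 = 1 → 0x1 << 31 → word 0xfe2189fc
word = 0xfe2189fc → little-endian bytes:
  [0]=0xfc  [1]=0x89  [2]=0x21  [3]=0xfe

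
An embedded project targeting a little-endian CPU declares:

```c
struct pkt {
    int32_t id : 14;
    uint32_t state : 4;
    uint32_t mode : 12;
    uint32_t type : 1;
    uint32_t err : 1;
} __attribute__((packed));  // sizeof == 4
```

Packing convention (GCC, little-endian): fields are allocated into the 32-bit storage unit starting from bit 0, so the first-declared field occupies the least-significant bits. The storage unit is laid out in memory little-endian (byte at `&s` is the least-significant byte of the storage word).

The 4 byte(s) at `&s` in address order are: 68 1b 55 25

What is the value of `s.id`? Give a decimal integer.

7016

[0]=0x68 [1]=0x1b [2]=0x55 [3]=0x25 (little-endian) → word 0x25551b68
id [0+:14] = (word>>0) & 0x3fff = 7016  ←
state [14+:4] = (word>>14) & 0xf = 4
mode [18+:12] = (word>>18) & 0xfff = 2389
type [30+:1] = (word>>30) & 0x1 = 0
err [31+:1] = (word>>31) & 0x1 = 0
id signed 14b, MSB=0: value = 7016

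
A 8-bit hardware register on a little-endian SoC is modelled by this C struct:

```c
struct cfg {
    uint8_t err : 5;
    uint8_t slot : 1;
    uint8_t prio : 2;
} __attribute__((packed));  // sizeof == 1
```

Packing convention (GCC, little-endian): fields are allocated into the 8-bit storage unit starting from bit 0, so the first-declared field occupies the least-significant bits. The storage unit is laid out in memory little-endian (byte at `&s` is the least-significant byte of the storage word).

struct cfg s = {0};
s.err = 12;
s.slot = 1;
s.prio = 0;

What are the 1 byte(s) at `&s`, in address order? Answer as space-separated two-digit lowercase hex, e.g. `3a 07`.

2c

err:5 = 12 → 0xc << 0 → word 0x0c
slot:1 = 1 → 0x1 << 5 → word 0x2c
prio:2 = 0 → 0x0 << 6 → word 0x2c
word = 0x2c → little-endian bytes:
  [0]=0x2c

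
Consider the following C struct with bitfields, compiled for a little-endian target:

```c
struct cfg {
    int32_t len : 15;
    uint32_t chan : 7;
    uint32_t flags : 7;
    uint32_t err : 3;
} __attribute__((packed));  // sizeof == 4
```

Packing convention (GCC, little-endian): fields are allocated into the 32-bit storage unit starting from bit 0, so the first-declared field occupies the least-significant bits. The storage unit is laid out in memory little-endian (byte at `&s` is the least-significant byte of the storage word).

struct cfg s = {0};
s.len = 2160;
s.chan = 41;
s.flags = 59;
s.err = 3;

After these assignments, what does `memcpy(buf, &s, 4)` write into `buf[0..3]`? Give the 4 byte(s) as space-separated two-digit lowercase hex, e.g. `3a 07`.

70 88 d4 6e

[0+:15] len=2160 & 0x7fff = 0x870; word=0x00000870
[15+:7] chan=41 & 0x7f = 0x29; word=0x00148870
[22+:7] flags=59 & 0x7f = 0x3b; word=0x0ed48870
[29+:3] err=3 & 0x7 = 0x3; word=0x6ed48870
word = 0x6ed48870 → little-endian bytes:
  [0]=0x70  [1]=0x88  [2]=0xd4  [3]=0x6e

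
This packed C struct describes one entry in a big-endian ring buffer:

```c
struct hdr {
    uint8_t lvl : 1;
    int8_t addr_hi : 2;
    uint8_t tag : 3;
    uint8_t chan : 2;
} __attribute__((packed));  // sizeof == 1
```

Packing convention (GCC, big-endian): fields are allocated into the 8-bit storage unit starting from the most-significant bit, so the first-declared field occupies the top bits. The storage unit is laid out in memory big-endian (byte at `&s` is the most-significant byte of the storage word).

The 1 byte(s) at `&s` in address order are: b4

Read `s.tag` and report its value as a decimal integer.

5

[0]=0xb4 (big-endian) → word 0xb4
lvl [7+:1] = (word>>7) & 0x1 = 1
addr_hi [5+:2] = (word>>5) & 0x3 = 1
tag [2+:3] = (word>>2) & 0x7 = 5  ←
chan [0+:2] = (word>>0) & 0x3 = 0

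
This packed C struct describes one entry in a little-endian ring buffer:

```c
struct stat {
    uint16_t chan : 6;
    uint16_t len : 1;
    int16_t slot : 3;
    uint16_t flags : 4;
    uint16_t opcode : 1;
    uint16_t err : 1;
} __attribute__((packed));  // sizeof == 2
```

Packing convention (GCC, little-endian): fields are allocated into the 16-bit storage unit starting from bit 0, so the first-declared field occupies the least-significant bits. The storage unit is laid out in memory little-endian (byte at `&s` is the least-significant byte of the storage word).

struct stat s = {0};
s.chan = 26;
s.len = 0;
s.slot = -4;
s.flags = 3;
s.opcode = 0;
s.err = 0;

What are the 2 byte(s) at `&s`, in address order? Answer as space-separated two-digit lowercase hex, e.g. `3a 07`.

[0+:6] chan=26 & 0x3f = 0x1a; word=0x001a
[6+:1] len=0 & 0x1 = 0x0; word=0x001a
[7+:3] slot=-4 & 0x7 = 0x4; word=0x021a
[10+:4] flags=3 & 0xf = 0x3; word=0x0e1a
[14+:1] opcode=0 & 0x1 = 0x0; word=0x0e1a
[15+:1] err=0 & 0x1 = 0x0; word=0x0e1a
word = 0x0e1a → little-endian bytes:
  [0]=0x1a  [1]=0x0e

1a 0e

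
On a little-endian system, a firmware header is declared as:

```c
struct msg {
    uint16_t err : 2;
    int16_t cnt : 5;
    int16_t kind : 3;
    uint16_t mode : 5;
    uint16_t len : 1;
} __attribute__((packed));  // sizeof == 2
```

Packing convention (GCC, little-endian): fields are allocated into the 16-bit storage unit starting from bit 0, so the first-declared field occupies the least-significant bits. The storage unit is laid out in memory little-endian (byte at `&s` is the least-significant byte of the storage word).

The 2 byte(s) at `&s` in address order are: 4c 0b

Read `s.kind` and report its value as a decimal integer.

-2

[0]=0x4c [1]=0x0b (little-endian) → word 0x0b4c
err [0+:2] = (word>>0) & 0x3 = 0
cnt [2+:5] = (word>>2) & 0x1f = 19
kind [7+:3] = (word>>7) & 0x7 = 6  ←
mode [10+:5] = (word>>10) & 0x1f = 2
len [15+:1] = (word>>15) & 0x1 = 0
kind signed 3b, MSB=1: 6 - 8 = -2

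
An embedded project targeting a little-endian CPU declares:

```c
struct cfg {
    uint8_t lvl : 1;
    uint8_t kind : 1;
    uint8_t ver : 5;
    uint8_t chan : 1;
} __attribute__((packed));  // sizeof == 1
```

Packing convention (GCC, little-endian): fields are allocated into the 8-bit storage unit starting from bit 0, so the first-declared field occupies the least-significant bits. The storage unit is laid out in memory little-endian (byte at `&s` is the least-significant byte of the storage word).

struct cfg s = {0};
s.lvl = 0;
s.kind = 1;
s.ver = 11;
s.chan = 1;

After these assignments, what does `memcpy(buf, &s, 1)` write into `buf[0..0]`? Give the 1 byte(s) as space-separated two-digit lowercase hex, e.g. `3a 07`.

lvl (1b) val=0 bits=0x0 at bit 0: 0x00
kind (1b) val=1 bits=0x1 at bit 1: 0x02
ver (5b) val=11 bits=0xb at bit 2: 0x2e
chan (1b) val=1 bits=0x1 at bit 7: 0xae
word = 0xae → little-endian bytes:
  [0]=0xae

ae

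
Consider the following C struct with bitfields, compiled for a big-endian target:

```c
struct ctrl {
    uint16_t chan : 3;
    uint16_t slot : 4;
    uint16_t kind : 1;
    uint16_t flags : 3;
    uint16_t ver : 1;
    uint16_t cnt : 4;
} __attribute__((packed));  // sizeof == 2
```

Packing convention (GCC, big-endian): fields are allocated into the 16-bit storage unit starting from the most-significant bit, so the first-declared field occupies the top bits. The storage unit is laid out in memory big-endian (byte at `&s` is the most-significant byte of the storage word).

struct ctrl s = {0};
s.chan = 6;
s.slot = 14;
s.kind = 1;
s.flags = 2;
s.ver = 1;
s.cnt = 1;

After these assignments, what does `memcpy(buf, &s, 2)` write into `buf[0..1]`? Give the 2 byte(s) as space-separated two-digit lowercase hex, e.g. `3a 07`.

chan (3b) val=6 bits=0x6 at bit 13: 0xc000
slot (4b) val=14 bits=0xe at bit 9: 0xdc00
kind (1b) val=1 bits=0x1 at bit 8: 0xdd00
flags (3b) val=2 bits=0x2 at bit 5: 0xdd40
ver (1b) val=1 bits=0x1 at bit 4: 0xdd50
cnt (4b) val=1 bits=0x1 at bit 0: 0xdd51
word = 0xdd51 → big-endian bytes:
  [0]=0xdd  [1]=0x51

dd 51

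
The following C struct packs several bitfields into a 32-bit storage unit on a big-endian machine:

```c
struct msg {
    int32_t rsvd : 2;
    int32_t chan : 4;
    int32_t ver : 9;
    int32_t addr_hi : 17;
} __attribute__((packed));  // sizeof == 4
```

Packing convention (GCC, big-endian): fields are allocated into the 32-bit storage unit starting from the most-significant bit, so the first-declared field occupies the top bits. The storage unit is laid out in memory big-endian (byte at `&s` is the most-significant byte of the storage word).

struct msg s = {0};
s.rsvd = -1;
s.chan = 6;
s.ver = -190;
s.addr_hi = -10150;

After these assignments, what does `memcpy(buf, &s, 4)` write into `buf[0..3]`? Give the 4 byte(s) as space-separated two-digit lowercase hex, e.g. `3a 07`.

rsvd (2b) val=-1 bits=0x3 at bit 30: 0xc0000000
chan (4b) val=6 bits=0x6 at bit 26: 0xd8000000
ver (9b) val=-190 bits=0x142 at bit 17: 0xda840000
addr_hi (17b) val=-10150 bits=0x1d85a at bit 0: 0xda85d85a
word = 0xda85d85a → big-endian bytes:
  [0]=0xda  [1]=0x85  [2]=0xd8  [3]=0x5a

da 85 d8 5a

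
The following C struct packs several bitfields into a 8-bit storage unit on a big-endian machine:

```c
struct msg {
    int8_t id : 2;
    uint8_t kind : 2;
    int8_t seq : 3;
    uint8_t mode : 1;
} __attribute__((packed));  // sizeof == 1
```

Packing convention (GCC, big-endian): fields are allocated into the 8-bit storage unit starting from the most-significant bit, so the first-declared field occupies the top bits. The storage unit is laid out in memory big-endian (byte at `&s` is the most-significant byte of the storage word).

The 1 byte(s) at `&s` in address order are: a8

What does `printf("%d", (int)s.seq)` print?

-4

[0]=0xa8 (big-endian) → word 0xa8
id:2 @ bit 6 → (0xa8>>6)&0x3 = 0x2
kind:2 @ bit 4 → (0xa8>>4)&0x3 = 0x2
seq:3 @ bit 1 → (0xa8>>1)&0x7 = 0x4  ←
mode:1 @ bit 0 → (0xa8>>0)&0x1 = 0x0
seq signed 3b, MSB=1: 4 - 8 = -4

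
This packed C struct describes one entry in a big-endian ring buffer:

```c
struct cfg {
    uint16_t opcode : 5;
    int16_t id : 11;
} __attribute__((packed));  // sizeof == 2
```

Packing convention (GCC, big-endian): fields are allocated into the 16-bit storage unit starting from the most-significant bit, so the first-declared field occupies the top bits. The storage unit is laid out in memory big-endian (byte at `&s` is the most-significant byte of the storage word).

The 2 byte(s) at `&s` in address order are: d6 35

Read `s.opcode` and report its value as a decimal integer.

26

[0]=0xd6 [1]=0x35 (big-endian) → word 0xd635
opcode [11+:5] = (word>>11) & 0x1f = 26  ←
id [0+:11] = (word>>0) & 0x7ff = 1589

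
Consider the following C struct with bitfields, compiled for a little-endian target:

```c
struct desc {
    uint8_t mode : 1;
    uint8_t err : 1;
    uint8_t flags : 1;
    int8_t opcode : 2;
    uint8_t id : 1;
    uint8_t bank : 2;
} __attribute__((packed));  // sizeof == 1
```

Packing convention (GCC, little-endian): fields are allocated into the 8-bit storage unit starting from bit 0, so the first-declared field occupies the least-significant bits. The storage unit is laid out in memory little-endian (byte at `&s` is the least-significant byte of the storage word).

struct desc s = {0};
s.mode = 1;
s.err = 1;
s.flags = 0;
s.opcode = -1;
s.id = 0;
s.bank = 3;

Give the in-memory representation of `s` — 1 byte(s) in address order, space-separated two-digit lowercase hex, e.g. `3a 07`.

db

mode (1b) val=1 bits=0x1 at bit 0: 0x01
err (1b) val=1 bits=0x1 at bit 1: 0x03
flags (1b) val=0 bits=0x0 at bit 2: 0x03
opcode (2b) val=-1 bits=0x3 at bit 3: 0x1b
id (1b) val=0 bits=0x0 at bit 5: 0x1b
bank (2b) val=3 bits=0x3 at bit 6: 0xdb
word = 0xdb → little-endian bytes:
  [0]=0xdb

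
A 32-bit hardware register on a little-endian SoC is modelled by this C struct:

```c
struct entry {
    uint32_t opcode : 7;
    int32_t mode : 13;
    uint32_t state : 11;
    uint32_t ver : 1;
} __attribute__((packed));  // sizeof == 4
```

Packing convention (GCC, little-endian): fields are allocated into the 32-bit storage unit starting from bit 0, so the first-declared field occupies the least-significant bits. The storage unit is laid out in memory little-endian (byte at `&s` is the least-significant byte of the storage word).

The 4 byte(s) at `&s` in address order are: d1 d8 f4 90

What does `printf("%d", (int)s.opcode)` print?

[0]=0xd1 [1]=0xd8 [2]=0xf4 [3]=0x90 (little-endian) → word 0x90f4d8d1
opcode:7 @ bit 0 → (0x90f4d8d1>>0)&0x7f = 0x51  ←
mode:13 @ bit 7 → (0x90f4d8d1>>7)&0x1fff = 0x9b1
state:11 @ bit 20 → (0x90f4d8d1>>20)&0x7ff = 0x10f
ver:1 @ bit 31 → (0x90f4d8d1>>31)&0x1 = 0x1

81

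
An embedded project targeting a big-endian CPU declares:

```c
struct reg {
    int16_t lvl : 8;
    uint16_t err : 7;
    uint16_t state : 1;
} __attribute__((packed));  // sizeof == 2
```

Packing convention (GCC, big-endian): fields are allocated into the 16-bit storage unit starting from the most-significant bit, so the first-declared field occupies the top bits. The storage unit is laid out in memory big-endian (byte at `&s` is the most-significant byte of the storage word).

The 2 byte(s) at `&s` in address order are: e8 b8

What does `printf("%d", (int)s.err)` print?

[0]=0xe8 [1]=0xb8 (big-endian) → word 0xe8b8
lvl [8+:8] = (word>>8) & 0xff = 232
err [1+:7] = (word>>1) & 0x7f = 92  ←
state [0+:1] = (word>>0) & 0x1 = 0

92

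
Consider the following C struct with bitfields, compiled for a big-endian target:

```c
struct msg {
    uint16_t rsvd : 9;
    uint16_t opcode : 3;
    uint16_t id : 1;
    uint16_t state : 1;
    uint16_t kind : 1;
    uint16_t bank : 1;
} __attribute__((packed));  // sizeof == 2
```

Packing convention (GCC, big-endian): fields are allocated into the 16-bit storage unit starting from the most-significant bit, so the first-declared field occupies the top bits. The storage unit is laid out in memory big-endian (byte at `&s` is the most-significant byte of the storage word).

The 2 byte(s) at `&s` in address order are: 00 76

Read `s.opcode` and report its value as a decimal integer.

[0]=0x00 [1]=0x76 (big-endian) → word 0x0076
rsvd:9 @ bit 7 → (0x0076>>7)&0x1ff = 0x0
opcode:3 @ bit 4 → (0x0076>>4)&0x7 = 0x7  ←
id:1 @ bit 3 → (0x0076>>3)&0x1 = 0x0
state:1 @ bit 2 → (0x0076>>2)&0x1 = 0x1
kind:1 @ bit 1 → (0x0076>>1)&0x1 = 0x1
bank:1 @ bit 0 → (0x0076>>0)&0x1 = 0x0

7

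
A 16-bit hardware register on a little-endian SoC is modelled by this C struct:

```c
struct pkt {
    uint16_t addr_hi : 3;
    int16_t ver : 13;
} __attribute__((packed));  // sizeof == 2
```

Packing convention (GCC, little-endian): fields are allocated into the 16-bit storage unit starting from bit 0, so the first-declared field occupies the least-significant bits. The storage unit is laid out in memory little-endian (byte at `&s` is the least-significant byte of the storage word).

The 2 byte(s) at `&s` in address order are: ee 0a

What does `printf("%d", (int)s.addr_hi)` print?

6

[0]=0xee [1]=0x0a (little-endian) → word 0x0aee
addr_hi:3 @ bit 0 → (0x0aee>>0)&0x7 = 0x6  ←
ver:13 @ bit 3 → (0x0aee>>3)&0x1fff = 0x15d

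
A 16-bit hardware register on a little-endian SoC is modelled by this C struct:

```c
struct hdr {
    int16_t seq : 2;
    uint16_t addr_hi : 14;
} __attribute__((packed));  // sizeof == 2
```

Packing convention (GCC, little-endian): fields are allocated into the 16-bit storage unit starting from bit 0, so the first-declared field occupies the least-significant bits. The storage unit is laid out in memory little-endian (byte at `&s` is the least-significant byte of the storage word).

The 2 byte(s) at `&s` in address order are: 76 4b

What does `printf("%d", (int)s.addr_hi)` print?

[0]=0x76 [1]=0x4b (little-endian) → word 0x4b76
seq [0+:2] = (word>>0) & 0x3 = 2
addr_hi [2+:14] = (word>>2) & 0x3fff = 4829  ←

4829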